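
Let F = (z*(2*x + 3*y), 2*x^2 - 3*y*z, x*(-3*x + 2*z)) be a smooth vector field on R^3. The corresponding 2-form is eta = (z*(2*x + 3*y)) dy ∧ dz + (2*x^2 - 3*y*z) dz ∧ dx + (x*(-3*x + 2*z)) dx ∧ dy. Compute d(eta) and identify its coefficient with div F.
d(eta) = (2*x - z) dx ∧ dy ∧ dz; div F = 2*x - z

For a 2-form in R^3 of the form above, applying d gives a 3-form with coefficient ∂P/∂x + ∂Q/∂y + ∂R/∂z:
  ∂P/∂x = 2*z
  ∂Q/∂y = -3*z
  ∂R/∂z = 2*x
Sum = 2*x - z, which is exactly div F.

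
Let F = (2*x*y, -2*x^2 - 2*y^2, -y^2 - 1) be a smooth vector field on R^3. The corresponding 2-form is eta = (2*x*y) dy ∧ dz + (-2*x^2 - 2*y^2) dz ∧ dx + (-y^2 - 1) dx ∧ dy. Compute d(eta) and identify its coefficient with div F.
d(eta) = (-2*y) dx ∧ dy ∧ dz; div F = -2*y

For a 2-form in R^3 of the form above, applying d gives a 3-form with coefficient ∂P/∂x + ∂Q/∂y + ∂R/∂z:
  ∂P/∂x = 2*y
  ∂Q/∂y = -4*y
  ∂R/∂z = 0
Sum = -2*y, which is exactly div F.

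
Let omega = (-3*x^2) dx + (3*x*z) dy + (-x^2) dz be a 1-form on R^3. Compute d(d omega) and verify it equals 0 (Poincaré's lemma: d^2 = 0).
d(d omega) = 0

Step 1: d omega = sum_{i<j} (∂f_j/∂x_i - ∂f_i/∂x_j) dx_i ∧ dx_j:
  coeff of dx ∧ dy: 3*z
  coeff of dx ∧ dz: -2*x
  coeff of dy ∧ dz: -3*x
Step 2: Apply d again to each 2-form coefficient. The only possible 3-form in R^3 is dx ∧ dy ∧ dz, with coefficient
  ∂(coeff of dy∧dz)/∂x - ∂(coeff of dx∧dz)/∂y + ∂(coeff of dx∧dy)/∂z
  = ∂/∂x (-3*x) - ∂/∂y (-2*x) + ∂/∂z (3*z).
Each of these terms simplifies to sums of mixed partials that cancel in pairs. The result is 0 (by equality of mixed partials for smooth functions — Schwarz / Clairaut).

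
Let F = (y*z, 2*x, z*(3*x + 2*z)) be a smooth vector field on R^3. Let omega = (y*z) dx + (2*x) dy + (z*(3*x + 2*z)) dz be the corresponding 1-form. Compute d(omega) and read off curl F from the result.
d(omega) = (0) dy ∧ dz + (y - 3*z) dz ∧ dx + (2 - z) dx ∧ dy; curl F = (0, y - 3*z, 2 - z)

d omega = sum_{i<j} (∂f_j/∂x_i - ∂f_i/∂x_j) dx_i ∧ dx_j. Under the identification (dy ∧ dz, dz ∧ dx, dx ∧ dy) ↔ (e_x, e_y, e_z), the coefficients are exactly the components of curl F. Compute:
  ∂R/∂y - ∂Q/∂z = (0) - (0) = 0
  ∂P/∂z - ∂R/∂x = (y) - (3*z) = y - 3*z
  ∂Q/∂x - ∂P/∂y = (2) - (z) = 2 - z.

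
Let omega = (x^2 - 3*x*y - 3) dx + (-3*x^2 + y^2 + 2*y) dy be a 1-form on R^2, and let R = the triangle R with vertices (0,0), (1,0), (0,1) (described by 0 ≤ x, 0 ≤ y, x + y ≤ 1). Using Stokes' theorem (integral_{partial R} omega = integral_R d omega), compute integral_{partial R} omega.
integral_(partial R) omega = -1/2

Stokes: integral_partial_R omega = integral_R d omega with d omega = (∂Q/∂x - ∂P/∂y) dx ∧ dy.
  ∂Q/∂x = -6*x
  ∂P/∂y = -3*x
  integrand = ∂Q/∂x - ∂P/∂y = -3*x.
Integrating over R: integral_0^1 integral_0^{1-x} (-3*x) dy dx = -1/2.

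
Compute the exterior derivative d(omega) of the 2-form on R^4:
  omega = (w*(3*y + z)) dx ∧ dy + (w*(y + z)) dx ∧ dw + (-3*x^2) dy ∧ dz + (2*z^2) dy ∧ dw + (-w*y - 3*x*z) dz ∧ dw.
d(omega) = (w - 6*x) dx ∧ dy ∧ dz + (-w + 3*y + z) dx ∧ dy ∧ dw + (-w - 3*z) dx ∧ dz ∧ dw + (-w - 4*z) dy ∧ dz ∧ dw

For a 2-form omega = sum_{i<j} g_{ij} dx_i ∧ dx_j, the exterior derivative is
  d(omega) = sum_{i<j} d(g_{ij}) ∧ dx_i ∧ dx_j = sum_{i<j, k} (∂g_{ij}/∂x_k) dx_k ∧ dx_i ∧ dx_j.
Expand each term, using dx_k ∧ dx_i ∧ dx_j = sgn(permutation) dx_{(a)} ∧ dx_{(b)} ∧ dx_{(c)} with (a < b < c) sorted:
  d(w*(3*y + z)) includes (∂/∂z)(w*(3*y + z)) dz = (w) dz, which multiplied by dx ∧ dy gives (w) dx ∧ dy ∧ dz
  d(w*(3*y + z)) includes (∂/∂w)(w*(3*y + z)) dw = (3*y + z) dw, which multiplied by dx ∧ dy gives (3*y + z) dx ∧ dy ∧ dw
  d(w*(y + z)) includes (∂/∂y)(w*(y + z)) dy = (w) dy, which multiplied by dx ∧ dw gives (-w) dx ∧ dy ∧ dw
  d(w*(y + z)) includes (∂/∂z)(w*(y + z)) dz = (w) dz, which multiplied by dx ∧ dw gives (-w) dx ∧ dz ∧ dw
  d(-3*x^2) includes (∂/∂x)(-3*x^2) dx = (-6*x) dx, which multiplied by dy ∧ dz gives (-6*x) dx ∧ dy ∧ dz
  d(2*z^2) includes (∂/∂z)(2*z^2) dz = (4*z) dz, which multiplied by dy ∧ dw gives (-4*z) dy ∧ dz ∧ dw
  d(-w*y - 3*x*z) includes (∂/∂x)(-w*y - 3*x*z) dx = (-3*z) dx, which multiplied by dz ∧ dw gives (-3*z) dx ∧ dz ∧ dw
  d(-w*y - 3*x*z) includes (∂/∂y)(-w*y - 3*x*z) dy = (-w) dy, which multiplied by dz ∧ dw gives (-w) dy ∧ dz ∧ dw
Collecting like 3-forms: d(omega) = (w - 6*x) dx ∧ dy ∧ dz + (-w + 3*y + z) dx ∧ dy ∧ dw + (-w - 3*z) dx ∧ dz ∧ dw + (-w - 4*z) dy ∧ dz ∧ dw.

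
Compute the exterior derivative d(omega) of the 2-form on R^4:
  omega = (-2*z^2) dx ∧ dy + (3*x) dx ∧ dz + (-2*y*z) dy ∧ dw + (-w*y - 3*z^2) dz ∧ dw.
d(omega) = (-4*z) dx ∧ dy ∧ dz + (-w + 2*y) dy ∧ dz ∧ dw

For a 2-form omega = sum_{i<j} g_{ij} dx_i ∧ dx_j, the exterior derivative is
  d(omega) = sum_{i<j} d(g_{ij}) ∧ dx_i ∧ dx_j = sum_{i<j, k} (∂g_{ij}/∂x_k) dx_k ∧ dx_i ∧ dx_j.
Expand each term, using dx_k ∧ dx_i ∧ dx_j = sgn(permutation) dx_{(a)} ∧ dx_{(b)} ∧ dx_{(c)} with (a < b < c) sorted:
  d(-2*z^2) includes (∂/∂z)(-2*z^2) dz = (-4*z) dz, which multiplied by dx ∧ dy gives (-4*z) dx ∧ dy ∧ dz
  d(-2*y*z) includes (∂/∂z)(-2*y*z) dz = (-2*y) dz, which multiplied by dy ∧ dw gives (2*y) dy ∧ dz ∧ dw
  d(-w*y - 3*z^2) includes (∂/∂y)(-w*y - 3*z^2) dy = (-w) dy, which multiplied by dz ∧ dw gives (-w) dy ∧ dz ∧ dw
Collecting like 3-forms: d(omega) = (-4*z) dx ∧ dy ∧ dz + (-w + 2*y) dy ∧ dz ∧ dw.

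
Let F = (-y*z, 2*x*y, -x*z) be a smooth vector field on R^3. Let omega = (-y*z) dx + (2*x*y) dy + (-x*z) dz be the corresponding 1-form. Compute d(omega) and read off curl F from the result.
d(omega) = (0) dy ∧ dz + (-y + z) dz ∧ dx + (2*y + z) dx ∧ dy; curl F = (0, -y + z, 2*y + z)

d omega = sum_{i<j} (∂f_j/∂x_i - ∂f_i/∂x_j) dx_i ∧ dx_j. Under the identification (dy ∧ dz, dz ∧ dx, dx ∧ dy) ↔ (e_x, e_y, e_z), the coefficients are exactly the components of curl F. Compute:
  ∂R/∂y - ∂Q/∂z = (0) - (0) = 0
  ∂P/∂z - ∂R/∂x = (-y) - (-z) = -y + z
  ∂Q/∂x - ∂P/∂y = (2*y) - (-z) = 2*y + z.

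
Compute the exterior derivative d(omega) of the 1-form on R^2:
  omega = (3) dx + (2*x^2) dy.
d(omega) = (4*x) dx ∧ dy

For a 1-form omega = sum_i f_i dx_i, the exterior derivative is
  d(omega) = sum_{i < j} (∂f_j/∂x_i - ∂f_i/∂x_j) dx_i ∧ dx_j.
  coefficient of dx ∧ dy: ∂f_2/∂x - ∂f_1/∂y = ∂(2*x^2)/∂x - ∂(3)/∂y = 4*x
Assembling: d(omega) = (4*x) dx ∧ dy.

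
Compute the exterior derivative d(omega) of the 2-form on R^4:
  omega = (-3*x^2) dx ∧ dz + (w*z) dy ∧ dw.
d(omega) = (-w) dy ∧ dz ∧ dw

For a 2-form omega = sum_{i<j} g_{ij} dx_i ∧ dx_j, the exterior derivative is
  d(omega) = sum_{i<j} d(g_{ij}) ∧ dx_i ∧ dx_j = sum_{i<j, k} (∂g_{ij}/∂x_k) dx_k ∧ dx_i ∧ dx_j.
Expand each term, using dx_k ∧ dx_i ∧ dx_j = sgn(permutation) dx_{(a)} ∧ dx_{(b)} ∧ dx_{(c)} with (a < b < c) sorted:
  d(w*z) includes (∂/∂z)(w*z) dz = (w) dz, which multiplied by dy ∧ dw gives (-w) dy ∧ dz ∧ dw
Collecting like 3-forms: d(omega) = (-w) dy ∧ dz ∧ dw.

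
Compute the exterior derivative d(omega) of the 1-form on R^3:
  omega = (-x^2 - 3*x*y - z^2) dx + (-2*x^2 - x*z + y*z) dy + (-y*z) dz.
d(omega) = (-x - z) dx ∧ dy + (2*z) dx ∧ dz + (x - y - z) dy ∧ dz

For a 1-form omega = sum_i f_i dx_i, the exterior derivative is
  d(omega) = sum_{i < j} (∂f_j/∂x_i - ∂f_i/∂x_j) dx_i ∧ dx_j.
  coefficient of dx ∧ dy: ∂f_2/∂x - ∂f_1/∂y = ∂(-2*x^2 - x*z + y*z)/∂x - ∂(-x^2 - 3*x*y - z^2)/∂y = -x - z
  coefficient of dx ∧ dz: ∂f_3/∂x - ∂f_1/∂z = ∂(-y*z)/∂x - ∂(-x^2 - 3*x*y - z^2)/∂z = 2*z
  coefficient of dy ∧ dz: ∂f_3/∂y - ∂f_2/∂z = ∂(-y*z)/∂y - ∂(-2*x^2 - x*z + y*z)/∂z = x - y - z
Assembling: d(omega) = (-x - z) dx ∧ dy + (2*z) dx ∧ dz + (x - y - z) dy ∧ dz.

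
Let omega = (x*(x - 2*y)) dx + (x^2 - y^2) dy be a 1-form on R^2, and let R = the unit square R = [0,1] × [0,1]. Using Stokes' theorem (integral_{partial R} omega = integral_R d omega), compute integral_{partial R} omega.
integral_(partial R) omega = 2

Stokes: integral_partial_R omega = integral_R d omega with d omega = (∂Q/∂x - ∂P/∂y) dx ∧ dy.
  ∂Q/∂x = 2*x
  ∂P/∂y = -2*x
  integrand = ∂Q/∂x - ∂P/∂y = 4*x.
Integrating over R: integral_0^1 integral_0^1 (4*x) dx dy = 2.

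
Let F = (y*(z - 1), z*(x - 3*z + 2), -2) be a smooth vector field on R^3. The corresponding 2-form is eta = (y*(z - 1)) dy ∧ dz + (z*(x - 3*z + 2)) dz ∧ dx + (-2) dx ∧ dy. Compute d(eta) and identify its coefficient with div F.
d(eta) = (0) dx ∧ dy ∧ dz; div F = 0

For a 2-form in R^3 of the form above, applying d gives a 3-form with coefficient ∂P/∂x + ∂Q/∂y + ∂R/∂z:
  ∂P/∂x = 0
  ∂Q/∂y = 0
  ∂R/∂z = 0
Sum = 0, which is exactly div F.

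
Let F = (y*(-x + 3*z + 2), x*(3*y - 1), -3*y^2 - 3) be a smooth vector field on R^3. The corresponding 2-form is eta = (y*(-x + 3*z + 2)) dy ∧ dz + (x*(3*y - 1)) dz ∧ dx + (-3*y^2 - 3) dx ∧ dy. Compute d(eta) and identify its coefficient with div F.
d(eta) = (3*x - y) dx ∧ dy ∧ dz; div F = 3*x - y

For a 2-form in R^3 of the form above, applying d gives a 3-form with coefficient ∂P/∂x + ∂Q/∂y + ∂R/∂z:
  ∂P/∂x = -y
  ∂Q/∂y = 3*x
  ∂R/∂z = 0
Sum = 3*x - y, which is exactly div F.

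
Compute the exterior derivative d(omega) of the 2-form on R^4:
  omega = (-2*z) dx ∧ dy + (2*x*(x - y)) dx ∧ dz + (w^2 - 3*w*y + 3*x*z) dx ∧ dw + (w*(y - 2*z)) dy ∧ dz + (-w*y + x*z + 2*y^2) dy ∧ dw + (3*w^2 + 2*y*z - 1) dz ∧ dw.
d(omega) = (2*x - 2) dx ∧ dy ∧ dz + (3*w + z) dx ∧ dy ∧ dw + (-3*x) dx ∧ dz ∧ dw + (-x + y) dy ∧ dz ∧ dw

For a 2-form omega = sum_{i<j} g_{ij} dx_i ∧ dx_j, the exterior derivative is
  d(omega) = sum_{i<j} d(g_{ij}) ∧ dx_i ∧ dx_j = sum_{i<j, k} (∂g_{ij}/∂x_k) dx_k ∧ dx_i ∧ dx_j.
Expand each term, using dx_k ∧ dx_i ∧ dx_j = sgn(permutation) dx_{(a)} ∧ dx_{(b)} ∧ dx_{(c)} with (a < b < c) sorted:
  d(-2*z) includes (∂/∂z)(-2*z) dz = (-2) dz, which multiplied by dx ∧ dy gives (-2) dx ∧ dy ∧ dz
  d(2*x*(x - y)) includes (∂/∂y)(2*x*(x - y)) dy = (-2*x) dy, which multiplied by dx ∧ dz gives (2*x) dx ∧ dy ∧ dz
  d(w^2 - 3*w*y + 3*x*z) includes (∂/∂y)(w^2 - 3*w*y + 3*x*z) dy = (-3*w) dy, which multiplied by dx ∧ dw gives (3*w) dx ∧ dy ∧ dw
  d(w^2 - 3*w*y + 3*x*z) includes (∂/∂z)(w^2 - 3*w*y + 3*x*z) dz = (3*x) dz, which multiplied by dx ∧ dw gives (-3*x) dx ∧ dz ∧ dw
  d(w*(y - 2*z)) includes (∂/∂w)(w*(y - 2*z)) dw = (y - 2*z) dw, which multiplied by dy ∧ dz gives (y - 2*z) dy ∧ dz ∧ dw
  d(-w*y + x*z + 2*y^2) includes (∂/∂x)(-w*y + x*z + 2*y^2) dx = (z) dx, which multiplied by dy ∧ dw gives (z) dx ∧ dy ∧ dw
  d(-w*y + x*z + 2*y^2) includes (∂/∂z)(-w*y + x*z + 2*y^2) dz = (x) dz, which multiplied by dy ∧ dw gives (-x) dy ∧ dz ∧ dw
  d(3*w^2 + 2*y*z - 1) includes (∂/∂y)(3*w^2 + 2*y*z - 1) dy = (2*z) dy, which multiplied by dz ∧ dw gives (2*z) dy ∧ dz ∧ dw
Collecting like 3-forms: d(omega) = (2*x - 2) dx ∧ dy ∧ dz + (3*w + z) dx ∧ dy ∧ dw + (-3*x) dx ∧ dz ∧ dw + (-x + y) dy ∧ dz ∧ dw.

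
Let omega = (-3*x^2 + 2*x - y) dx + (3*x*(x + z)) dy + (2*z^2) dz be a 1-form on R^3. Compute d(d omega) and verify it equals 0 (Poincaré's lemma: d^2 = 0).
d(d omega) = 0

Step 1: d omega = sum_{i<j} (∂f_j/∂x_i - ∂f_i/∂x_j) dx_i ∧ dx_j:
  coeff of dx ∧ dy: 6*x + 3*z + 1
  coeff of dx ∧ dz: 0
  coeff of dy ∧ dz: -3*x
Step 2: Apply d again to each 2-form coefficient. The only possible 3-form in R^3 is dx ∧ dy ∧ dz, with coefficient
  ∂(coeff of dy∧dz)/∂x - ∂(coeff of dx∧dz)/∂y + ∂(coeff of dx∧dy)/∂z
  = ∂/∂x (-3*x) - ∂/∂y (0) + ∂/∂z (6*x + 3*z + 1).
Each of these terms simplifies to sums of mixed partials that cancel in pairs. The result is 0 (by equality of mixed partials for smooth functions — Schwarz / Clairaut).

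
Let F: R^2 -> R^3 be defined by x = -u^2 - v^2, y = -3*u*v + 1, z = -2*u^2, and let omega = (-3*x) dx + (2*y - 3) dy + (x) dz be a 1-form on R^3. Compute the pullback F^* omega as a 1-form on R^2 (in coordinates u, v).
F^* omega = (-2*u^3 + 16*u*v^2 + 3*v) du + (12*u^2*v + 3*u - 6*v^3) dv

Using F^*(f dg) = (f ∘ F) d(g ∘ F), substitute each coordinate x_i by F_i(u, v) in f_i, and replace dx_i by d F_i = (∂F_i/∂u) du + (∂F_i/∂v) dv.
  For the x component: f_1(F) = 3*u^2 + 3*v^2; d F_1 = (-2*u) du + (-2*v) dv
  For the y component: f_2(F) = -6*u*v - 1; d F_2 = (-3*v) du + (-3*u) dv
  For the z component: f_3(F) = -u^2 - v^2; d F_3 = (-4*u) du + (0) dv
Combining and collecting du, dv coefficients:
  coeff of du: -2*u^3 + 16*u*v^2 + 3*v
  coeff of dv: 12*u^2*v + 3*u - 6*v^3
F^* omega = (-2*u^3 + 16*u*v^2 + 3*v) du + (12*u^2*v + 3*u - 6*v^3) dv.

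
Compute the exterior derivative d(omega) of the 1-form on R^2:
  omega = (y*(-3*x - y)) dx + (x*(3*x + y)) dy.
d(omega) = (9*x + 3*y) dx ∧ dy

For a 1-form omega = sum_i f_i dx_i, the exterior derivative is
  d(omega) = sum_{i < j} (∂f_j/∂x_i - ∂f_i/∂x_j) dx_i ∧ dx_j.
  coefficient of dx ∧ dy: ∂f_2/∂x - ∂f_1/∂y = ∂(x*(3*x + y))/∂x - ∂(y*(-3*x - y))/∂y = 9*x + 3*y
Assembling: d(omega) = (9*x + 3*y) dx ∧ dy.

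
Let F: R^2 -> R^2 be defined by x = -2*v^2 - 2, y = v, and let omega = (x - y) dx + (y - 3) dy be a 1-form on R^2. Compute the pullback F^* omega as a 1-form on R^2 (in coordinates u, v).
F^* omega = (8*v^3 + 4*v^2 + 9*v - 3) dv

Using F^*(f dg) = (f ∘ F) d(g ∘ F), substitute each coordinate x_i by F_i(u, v) in f_i, and replace dx_i by d F_i = (∂F_i/∂u) du + (∂F_i/∂v) dv.
  For the x component: f_1(F) = -2*v^2 - v - 2; d F_1 = (0) du + (-4*v) dv
  For the y component: f_2(F) = v - 3; d F_2 = (0) du + (1) dv
Combining and collecting du, dv coefficients:
  coeff of du: 0
  coeff of dv: 8*v^3 + 4*v^2 + 9*v - 3
F^* omega = (8*v^3 + 4*v^2 + 9*v - 3) dv.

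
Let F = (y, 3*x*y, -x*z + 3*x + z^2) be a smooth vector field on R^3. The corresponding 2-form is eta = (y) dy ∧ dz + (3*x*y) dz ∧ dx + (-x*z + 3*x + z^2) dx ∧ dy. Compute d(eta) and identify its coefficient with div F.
d(eta) = (2*x + 2*z) dx ∧ dy ∧ dz; div F = 2*x + 2*z

For a 2-form in R^3 of the form above, applying d gives a 3-form with coefficient ∂P/∂x + ∂Q/∂y + ∂R/∂z:
  ∂P/∂x = 0
  ∂Q/∂y = 3*x
  ∂R/∂z = -x + 2*z
Sum = 2*x + 2*z, which is exactly div F.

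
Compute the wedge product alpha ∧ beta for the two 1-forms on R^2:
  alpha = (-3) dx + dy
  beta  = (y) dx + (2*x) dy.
alpha ∧ beta = (-6*x - y) dx ∧ dy

Distribute the wedge, using dx_i ∧ dx_j = -dx_j ∧ dx_i and dx_i ∧ dx_i = 0. For each pair (i, j) with i < j, the coefficient of dx_i ∧ dx_j in alpha ∧ beta is (alpha_i * beta_j - alpha_j * beta_i). Collecting: alpha ∧ beta = (-6*x - y) dx ∧ dy.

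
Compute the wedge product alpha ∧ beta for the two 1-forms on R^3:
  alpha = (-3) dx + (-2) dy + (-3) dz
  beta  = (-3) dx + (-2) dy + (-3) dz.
alpha ∧ beta = 0

Distribute the wedge, using dx_i ∧ dx_j = -dx_j ∧ dx_i and dx_i ∧ dx_i = 0. For each pair (i, j) with i < j, the coefficient of dx_i ∧ dx_j in alpha ∧ beta is (alpha_i * beta_j - alpha_j * beta_i). Collecting: alpha ∧ beta = 0.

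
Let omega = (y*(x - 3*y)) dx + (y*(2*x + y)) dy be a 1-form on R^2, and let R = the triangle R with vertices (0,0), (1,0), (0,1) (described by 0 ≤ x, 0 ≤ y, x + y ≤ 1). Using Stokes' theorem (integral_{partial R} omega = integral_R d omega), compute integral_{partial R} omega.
integral_(partial R) omega = 7/6

Stokes: integral_partial_R omega = integral_R d omega with d omega = (∂Q/∂x - ∂P/∂y) dx ∧ dy.
  ∂Q/∂x = 2*y
  ∂P/∂y = x - 6*y
  integrand = ∂Q/∂x - ∂P/∂y = -x + 8*y.
Integrating over R: integral_0^1 integral_0^{1-x} (-x + 8*y) dy dx = 7/6.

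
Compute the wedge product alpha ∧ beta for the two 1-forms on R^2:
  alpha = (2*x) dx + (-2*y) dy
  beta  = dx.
alpha ∧ beta = (2*y) dx ∧ dy

Distribute the wedge, using dx_i ∧ dx_j = -dx_j ∧ dx_i and dx_i ∧ dx_i = 0. For each pair (i, j) with i < j, the coefficient of dx_i ∧ dx_j in alpha ∧ beta is (alpha_i * beta_j - alpha_j * beta_i). Collecting: alpha ∧ beta = (2*y) dx ∧ dy.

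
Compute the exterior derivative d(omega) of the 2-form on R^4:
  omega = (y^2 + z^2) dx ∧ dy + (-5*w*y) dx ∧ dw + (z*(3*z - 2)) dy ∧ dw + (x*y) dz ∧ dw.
d(omega) = (2*z) dx ∧ dy ∧ dz + (5*w) dx ∧ dy ∧ dw + (x - 6*z + 2) dy ∧ dz ∧ dw + (y) dx ∧ dz ∧ dw

For a 2-form omega = sum_{i<j} g_{ij} dx_i ∧ dx_j, the exterior derivative is
  d(omega) = sum_{i<j} d(g_{ij}) ∧ dx_i ∧ dx_j = sum_{i<j, k} (∂g_{ij}/∂x_k) dx_k ∧ dx_i ∧ dx_j.
Expand each term, using dx_k ∧ dx_i ∧ dx_j = sgn(permutation) dx_{(a)} ∧ dx_{(b)} ∧ dx_{(c)} with (a < b < c) sorted:
  d(y^2 + z^2) includes (∂/∂z)(y^2 + z^2) dz = (2*z) dz, which multiplied by dx ∧ dy gives (2*z) dx ∧ dy ∧ dz
  d(-5*w*y) includes (∂/∂y)(-5*w*y) dy = (-5*w) dy, which multiplied by dx ∧ dw gives (5*w) dx ∧ dy ∧ dw
  d(z*(3*z - 2)) includes (∂/∂z)(z*(3*z - 2)) dz = (6*z - 2) dz, which multiplied by dy ∧ dw gives (2 - 6*z) dy ∧ dz ∧ dw
  d(x*y) includes (∂/∂x)(x*y) dx = (y) dx, which multiplied by dz ∧ dw gives (y) dx ∧ dz ∧ dw
  d(x*y) includes (∂/∂y)(x*y) dy = (x) dy, which multiplied by dz ∧ dw gives (x) dy ∧ dz ∧ dw
Collecting like 3-forms: d(omega) = (2*z) dx ∧ dy ∧ dz + (5*w) dx ∧ dy ∧ dw + (x - 6*z + 2) dy ∧ dz ∧ dw + (y) dx ∧ dz ∧ dw.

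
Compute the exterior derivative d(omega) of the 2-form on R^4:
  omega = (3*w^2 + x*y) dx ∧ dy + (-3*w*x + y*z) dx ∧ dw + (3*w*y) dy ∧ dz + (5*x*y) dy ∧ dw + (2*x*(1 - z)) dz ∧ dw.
d(omega) = (6*w + 5*y - z) dx ∧ dy ∧ dw + (-y - 2*z + 2) dx ∧ dz ∧ dw + (3*y) dy ∧ dz ∧ dw

For a 2-form omega = sum_{i<j} g_{ij} dx_i ∧ dx_j, the exterior derivative is
  d(omega) = sum_{i<j} d(g_{ij}) ∧ dx_i ∧ dx_j = sum_{i<j, k} (∂g_{ij}/∂x_k) dx_k ∧ dx_i ∧ dx_j.
Expand each term, using dx_k ∧ dx_i ∧ dx_j = sgn(permutation) dx_{(a)} ∧ dx_{(b)} ∧ dx_{(c)} with (a < b < c) sorted:
  d(3*w^2 + x*y) includes (∂/∂w)(3*w^2 + x*y) dw = (6*w) dw, which multiplied by dx ∧ dy gives (6*w) dx ∧ dy ∧ dw
  d(-3*w*x + y*z) includes (∂/∂y)(-3*w*x + y*z) dy = (z) dy, which multiplied by dx ∧ dw gives (-z) dx ∧ dy ∧ dw
  d(-3*w*x + y*z) includes (∂/∂z)(-3*w*x + y*z) dz = (y) dz, which multiplied by dx ∧ dw gives (-y) dx ∧ dz ∧ dw
  d(3*w*y) includes (∂/∂w)(3*w*y) dw = (3*y) dw, which multiplied by dy ∧ dz gives (3*y) dy ∧ dz ∧ dw
  d(5*x*y) includes (∂/∂x)(5*x*y) dx = (5*y) dx, which multiplied by dy ∧ dw gives (5*y) dx ∧ dy ∧ dw
  d(2*x*(1 - z)) includes (∂/∂x)(2*x*(1 - z)) dx = (2 - 2*z) dx, which multiplied by dz ∧ dw gives (2 - 2*z) dx ∧ dz ∧ dw
Collecting like 3-forms: d(omega) = (6*w + 5*y - z) dx ∧ dy ∧ dw + (-y - 2*z + 2) dx ∧ dz ∧ dw + (3*y) dy ∧ dz ∧ dw.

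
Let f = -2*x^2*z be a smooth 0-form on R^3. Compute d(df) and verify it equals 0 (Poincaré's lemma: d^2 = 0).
d(df) = 0

Step 1: df = sum_i (∂f/∂x_i) dx_i = (-4*x*z) dx + (0) dy + (-2*x^2) dz.
Step 2: Apply d again. Using the 1-form formula, the coefficient of dx ∧ dy in d(df) is ∂^2 f/∂x ∂y - ∂^2 f/∂y ∂x = (0) - (0) = 0 (equality of mixed partials for smooth f).
Similarly for dx ∧ dz and dy ∧ dz — all coefficients vanish. So d(df) = 0.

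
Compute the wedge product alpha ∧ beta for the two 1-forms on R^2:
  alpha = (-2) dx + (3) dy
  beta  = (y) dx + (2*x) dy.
alpha ∧ beta = (-4*x - 3*y) dx ∧ dy

Distribute the wedge, using dx_i ∧ dx_j = -dx_j ∧ dx_i and dx_i ∧ dx_i = 0. For each pair (i, j) with i < j, the coefficient of dx_i ∧ dx_j in alpha ∧ beta is (alpha_i * beta_j - alpha_j * beta_i). Collecting: alpha ∧ beta = (-4*x - 3*y) dx ∧ dy.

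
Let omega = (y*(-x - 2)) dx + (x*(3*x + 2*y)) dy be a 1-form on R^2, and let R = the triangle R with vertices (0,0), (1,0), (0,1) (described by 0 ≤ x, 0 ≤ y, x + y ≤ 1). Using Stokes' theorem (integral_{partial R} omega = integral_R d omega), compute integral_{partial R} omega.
integral_(partial R) omega = 5/2

Stokes: integral_partial_R omega = integral_R d omega with d omega = (∂Q/∂x - ∂P/∂y) dx ∧ dy.
  ∂Q/∂x = 6*x + 2*y
  ∂P/∂y = -x - 2
  integrand = ∂Q/∂x - ∂P/∂y = 7*x + 2*y + 2.
Integrating over R: integral_0^1 integral_0^{1-x} (7*x + 2*y + 2) dy dx = 5/2.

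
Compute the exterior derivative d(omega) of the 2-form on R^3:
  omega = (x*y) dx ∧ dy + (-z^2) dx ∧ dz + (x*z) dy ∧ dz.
d(omega) = (z) dx ∧ dy ∧ dz

For a 2-form omega = sum_{i<j} g_{ij} dx_i ∧ dx_j, the exterior derivative is
  d(omega) = sum_{i<j} d(g_{ij}) ∧ dx_i ∧ dx_j = sum_{i<j, k} (∂g_{ij}/∂x_k) dx_k ∧ dx_i ∧ dx_j.
Expand each term, using dx_k ∧ dx_i ∧ dx_j = sgn(permutation) dx_{(a)} ∧ dx_{(b)} ∧ dx_{(c)} with (a < b < c) sorted:
  d(x*z) includes (∂/∂x)(x*z) dx = (z) dx, which multiplied by dy ∧ dz gives (z) dx ∧ dy ∧ dz
Collecting like 3-forms: d(omega) = (z) dx ∧ dy ∧ dz.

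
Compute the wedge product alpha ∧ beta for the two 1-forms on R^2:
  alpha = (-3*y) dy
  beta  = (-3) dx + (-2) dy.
alpha ∧ beta = (-9*y) dx ∧ dy

Distribute the wedge, using dx_i ∧ dx_j = -dx_j ∧ dx_i and dx_i ∧ dx_i = 0. For each pair (i, j) with i < j, the coefficient of dx_i ∧ dx_j in alpha ∧ beta is (alpha_i * beta_j - alpha_j * beta_i). Collecting: alpha ∧ beta = (-9*y) dx ∧ dy.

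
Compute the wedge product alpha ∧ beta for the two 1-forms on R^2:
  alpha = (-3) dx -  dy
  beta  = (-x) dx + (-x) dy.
alpha ∧ beta = (2*x) dx ∧ dy

Distribute the wedge, using dx_i ∧ dx_j = -dx_j ∧ dx_i and dx_i ∧ dx_i = 0. For each pair (i, j) with i < j, the coefficient of dx_i ∧ dx_j in alpha ∧ beta is (alpha_i * beta_j - alpha_j * beta_i). Collecting: alpha ∧ beta = (2*x) dx ∧ dy.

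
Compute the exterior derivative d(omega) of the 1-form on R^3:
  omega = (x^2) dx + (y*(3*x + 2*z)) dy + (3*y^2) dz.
d(omega) = (3*y) dx ∧ dy + (4*y) dy ∧ dz

For a 1-form omega = sum_i f_i dx_i, the exterior derivative is
  d(omega) = sum_{i < j} (∂f_j/∂x_i - ∂f_i/∂x_j) dx_i ∧ dx_j.
  coefficient of dx ∧ dy: ∂f_2/∂x - ∂f_1/∂y = ∂(y*(3*x + 2*z))/∂x - ∂(x^2)/∂y = 3*y
  coefficient of dy ∧ dz: ∂f_3/∂y - ∂f_2/∂z = ∂(3*y^2)/∂y - ∂(y*(3*x + 2*z))/∂z = 4*y
Assembling: d(omega) = (3*y) dx ∧ dy + (4*y) dy ∧ dz.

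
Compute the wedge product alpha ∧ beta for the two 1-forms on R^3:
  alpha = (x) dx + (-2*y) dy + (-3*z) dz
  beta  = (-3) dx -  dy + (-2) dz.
alpha ∧ beta = (-x - 6*y) dx ∧ dy + (-2*x - 9*z) dx ∧ dz + (4*y - 3*z) dy ∧ dz

Distribute the wedge, using dx_i ∧ dx_j = -dx_j ∧ dx_i and dx_i ∧ dx_i = 0. For each pair (i, j) with i < j, the coefficient of dx_i ∧ dx_j in alpha ∧ beta is (alpha_i * beta_j - alpha_j * beta_i). Collecting: alpha ∧ beta = (-x - 6*y) dx ∧ dy + (-2*x - 9*z) dx ∧ dz + (4*y - 3*z) dy ∧ dz.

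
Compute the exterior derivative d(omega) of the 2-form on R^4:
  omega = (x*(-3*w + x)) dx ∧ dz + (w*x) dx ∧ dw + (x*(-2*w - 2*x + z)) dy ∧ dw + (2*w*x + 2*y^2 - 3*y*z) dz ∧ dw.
d(omega) = (2*w - 3*x) dx ∧ dz ∧ dw + (-2*w - 4*x + z) dx ∧ dy ∧ dw + (-x + 4*y - 3*z) dy ∧ dz ∧ dw

For a 2-form omega = sum_{i<j} g_{ij} dx_i ∧ dx_j, the exterior derivative is
  d(omega) = sum_{i<j} d(g_{ij}) ∧ dx_i ∧ dx_j = sum_{i<j, k} (∂g_{ij}/∂x_k) dx_k ∧ dx_i ∧ dx_j.
Expand each term, using dx_k ∧ dx_i ∧ dx_j = sgn(permutation) dx_{(a)} ∧ dx_{(b)} ∧ dx_{(c)} with (a < b < c) sorted:
  d(x*(-3*w + x)) includes (∂/∂w)(x*(-3*w + x)) dw = (-3*x) dw, which multiplied by dx ∧ dz gives (-3*x) dx ∧ dz ∧ dw
  d(x*(-2*w - 2*x + z)) includes (∂/∂x)(x*(-2*w - 2*x + z)) dx = (-2*w - 4*x + z) dx, which multiplied by dy ∧ dw gives (-2*w - 4*x + z) dx ∧ dy ∧ dw
  d(x*(-2*w - 2*x + z)) includes (∂/∂z)(x*(-2*w - 2*x + z)) dz = (x) dz, which multiplied by dy ∧ dw gives (-x) dy ∧ dz ∧ dw
  d(2*w*x + 2*y^2 - 3*y*z) includes (∂/∂x)(2*w*x + 2*y^2 - 3*y*z) dx = (2*w) dx, which multiplied by dz ∧ dw gives (2*w) dx ∧ dz ∧ dw
  d(2*w*x + 2*y^2 - 3*y*z) includes (∂/∂y)(2*w*x + 2*y^2 - 3*y*z) dy = (4*y - 3*z) dy, which multiplied by dz ∧ dw gives (4*y - 3*z) dy ∧ dz ∧ dw
Collecting like 3-forms: d(omega) = (2*w - 3*x) dx ∧ dz ∧ dw + (-2*w - 4*x + z) dx ∧ dy ∧ dw + (-x + 4*y - 3*z) dy ∧ dz ∧ dw.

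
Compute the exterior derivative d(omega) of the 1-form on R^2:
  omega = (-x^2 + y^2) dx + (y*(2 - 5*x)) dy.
d(omega) = (-7*y) dx ∧ dy

For a 1-form omega = sum_i f_i dx_i, the exterior derivative is
  d(omega) = sum_{i < j} (∂f_j/∂x_i - ∂f_i/∂x_j) dx_i ∧ dx_j.
  coefficient of dx ∧ dy: ∂f_2/∂x - ∂f_1/∂y = ∂(y*(2 - 5*x))/∂x - ∂(-x^2 + y^2)/∂y = -7*y
Assembling: d(omega) = (-7*y) dx ∧ dy.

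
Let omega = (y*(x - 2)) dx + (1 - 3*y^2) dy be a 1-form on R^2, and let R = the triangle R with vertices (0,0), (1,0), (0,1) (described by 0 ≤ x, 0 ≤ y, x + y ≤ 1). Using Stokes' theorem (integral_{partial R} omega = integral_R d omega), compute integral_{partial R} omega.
integral_(partial R) omega = 5/6

Stokes: integral_partial_R omega = integral_R d omega with d omega = (∂Q/∂x - ∂P/∂y) dx ∧ dy.
  ∂Q/∂x = 0
  ∂P/∂y = x - 2
  integrand = ∂Q/∂x - ∂P/∂y = 2 - x.
Integrating over R: integral_0^1 integral_0^{1-x} (2 - x) dy dx = 5/6.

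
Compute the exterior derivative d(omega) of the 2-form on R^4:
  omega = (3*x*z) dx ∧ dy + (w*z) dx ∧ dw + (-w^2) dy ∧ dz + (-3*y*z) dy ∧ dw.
d(omega) = (3*x) dx ∧ dy ∧ dz + (-w) dx ∧ dz ∧ dw + (-2*w + 3*y) dy ∧ dz ∧ dw

For a 2-form omega = sum_{i<j} g_{ij} dx_i ∧ dx_j, the exterior derivative is
  d(omega) = sum_{i<j} d(g_{ij}) ∧ dx_i ∧ dx_j = sum_{i<j, k} (∂g_{ij}/∂x_k) dx_k ∧ dx_i ∧ dx_j.
Expand each term, using dx_k ∧ dx_i ∧ dx_j = sgn(permutation) dx_{(a)} ∧ dx_{(b)} ∧ dx_{(c)} with (a < b < c) sorted:
  d(3*x*z) includes (∂/∂z)(3*x*z) dz = (3*x) dz, which multiplied by dx ∧ dy gives (3*x) dx ∧ dy ∧ dz
  d(w*z) includes (∂/∂z)(w*z) dz = (w) dz, which multiplied by dx ∧ dw gives (-w) dx ∧ dz ∧ dw
  d(-w^2) includes (∂/∂w)(-w^2) dw = (-2*w) dw, which multiplied by dy ∧ dz gives (-2*w) dy ∧ dz ∧ dw
  d(-3*y*z) includes (∂/∂z)(-3*y*z) dz = (-3*y) dz, which multiplied by dy ∧ dw gives (3*y) dy ∧ dz ∧ dw
Collecting like 3-forms: d(omega) = (3*x) dx ∧ dy ∧ dz + (-w) dx ∧ dz ∧ dw + (-2*w + 3*y) dy ∧ dz ∧ dw.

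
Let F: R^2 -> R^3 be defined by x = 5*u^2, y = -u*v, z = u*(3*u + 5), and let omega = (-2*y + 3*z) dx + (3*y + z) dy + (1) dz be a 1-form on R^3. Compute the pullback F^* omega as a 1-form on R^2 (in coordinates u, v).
F^* omega = (90*u^3 + 17*u^2*v + 150*u^2 + 3*u*v^2 - 5*u*v + 6*u + 5) du + (u^2*(-3*u + 3*v - 5)) dv

Using F^*(f dg) = (f ∘ F) d(g ∘ F), substitute each coordinate x_i by F_i(u, v) in f_i, and replace dx_i by d F_i = (∂F_i/∂u) du + (∂F_i/∂v) dv.
  For the x component: f_1(F) = u*(9*u + 2*v + 15); d F_1 = (10*u) du + (0) dv
  For the y component: f_2(F) = u*(3*u - 3*v + 5); d F_2 = (-v) du + (-u) dv
  For the z component: f_3(F) = 1; d F_3 = (6*u + 5) du + (0) dv
Combining and collecting du, dv coefficients:
  coeff of du: 90*u^3 + 17*u^2*v + 150*u^2 + 3*u*v^2 - 5*u*v + 6*u + 5
  coeff of dv: u^2*(-3*u + 3*v - 5)
F^* omega = (90*u^3 + 17*u^2*v + 150*u^2 + 3*u*v^2 - 5*u*v + 6*u + 5) du + (u^2*(-3*u + 3*v - 5)) dv.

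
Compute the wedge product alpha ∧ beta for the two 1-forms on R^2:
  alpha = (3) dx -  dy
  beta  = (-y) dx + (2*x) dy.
alpha ∧ beta = (6*x - y) dx ∧ dy

Distribute the wedge, using dx_i ∧ dx_j = -dx_j ∧ dx_i and dx_i ∧ dx_i = 0. For each pair (i, j) with i < j, the coefficient of dx_i ∧ dx_j in alpha ∧ beta is (alpha_i * beta_j - alpha_j * beta_i). Collecting: alpha ∧ beta = (6*x - y) dx ∧ dy.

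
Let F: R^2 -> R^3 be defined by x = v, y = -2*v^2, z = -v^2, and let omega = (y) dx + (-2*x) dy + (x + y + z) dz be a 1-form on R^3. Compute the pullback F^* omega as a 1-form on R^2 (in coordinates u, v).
F^* omega = (v^2*(6*v + 4)) dv

Using F^*(f dg) = (f ∘ F) d(g ∘ F), substitute each coordinate x_i by F_i(u, v) in f_i, and replace dx_i by d F_i = (∂F_i/∂u) du + (∂F_i/∂v) dv.
  For the x component: f_1(F) = -2*v^2; d F_1 = (0) du + (1) dv
  For the y component: f_2(F) = -2*v; d F_2 = (0) du + (-4*v) dv
  For the z component: f_3(F) = v*(1 - 3*v); d F_3 = (0) du + (-2*v) dv
Combining and collecting du, dv coefficients:
  coeff of du: 0
  coeff of dv: v^2*(6*v + 4)
F^* omega = (v^2*(6*v + 4)) dv.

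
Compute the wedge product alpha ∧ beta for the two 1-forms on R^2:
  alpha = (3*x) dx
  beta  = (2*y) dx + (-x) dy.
alpha ∧ beta = (-3*x^2) dx ∧ dy

Distribute the wedge, using dx_i ∧ dx_j = -dx_j ∧ dx_i and dx_i ∧ dx_i = 0. For each pair (i, j) with i < j, the coefficient of dx_i ∧ dx_j in alpha ∧ beta is (alpha_i * beta_j - alpha_j * beta_i). Collecting: alpha ∧ beta = (-3*x^2) dx ∧ dy.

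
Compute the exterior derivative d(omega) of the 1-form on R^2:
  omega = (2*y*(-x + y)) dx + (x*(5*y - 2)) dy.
d(omega) = (2*x + y - 2) dx ∧ dy

For a 1-form omega = sum_i f_i dx_i, the exterior derivative is
  d(omega) = sum_{i < j} (∂f_j/∂x_i - ∂f_i/∂x_j) dx_i ∧ dx_j.
  coefficient of dx ∧ dy: ∂f_2/∂x - ∂f_1/∂y = ∂(x*(5*y - 2))/∂x - ∂(2*y*(-x + y))/∂y = 2*x + y - 2
Assembling: d(omega) = (2*x + y - 2) dx ∧ dy.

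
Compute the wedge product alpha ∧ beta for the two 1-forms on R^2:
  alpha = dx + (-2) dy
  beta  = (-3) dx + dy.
alpha ∧ beta = (-5) dx ∧ dy

Distribute the wedge, using dx_i ∧ dx_j = -dx_j ∧ dx_i and dx_i ∧ dx_i = 0. For each pair (i, j) with i < j, the coefficient of dx_i ∧ dx_j in alpha ∧ beta is (alpha_i * beta_j - alpha_j * beta_i). Collecting: alpha ∧ beta = (-5) dx ∧ dy.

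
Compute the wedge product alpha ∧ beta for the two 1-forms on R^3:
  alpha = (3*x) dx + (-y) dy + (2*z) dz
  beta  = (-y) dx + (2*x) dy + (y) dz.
alpha ∧ beta = (6*x^2 - y^2) dx ∧ dy + (y*(3*x + 2*z)) dx ∧ dz + (-4*x*z - y^2) dy ∧ dz

Distribute the wedge, using dx_i ∧ dx_j = -dx_j ∧ dx_i and dx_i ∧ dx_i = 0. For each pair (i, j) with i < j, the coefficient of dx_i ∧ dx_j in alpha ∧ beta is (alpha_i * beta_j - alpha_j * beta_i). Collecting: alpha ∧ beta = (6*x^2 - y^2) dx ∧ dy + (y*(3*x + 2*z)) dx ∧ dz + (-4*x*z - y^2) dy ∧ dz.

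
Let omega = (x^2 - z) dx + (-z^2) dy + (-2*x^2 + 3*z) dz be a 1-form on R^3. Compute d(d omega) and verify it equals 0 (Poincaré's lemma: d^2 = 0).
d(d omega) = 0

Step 1: d omega = sum_{i<j} (∂f_j/∂x_i - ∂f_i/∂x_j) dx_i ∧ dx_j:
  coeff of dx ∧ dy: 0
  coeff of dx ∧ dz: 1 - 4*x
  coeff of dy ∧ dz: 2*z
Step 2: Apply d again to each 2-form coefficient. The only possible 3-form in R^3 is dx ∧ dy ∧ dz, with coefficient
  ∂(coeff of dy∧dz)/∂x - ∂(coeff of dx∧dz)/∂y + ∂(coeff of dx∧dy)/∂z
  = ∂/∂x (2*z) - ∂/∂y (1 - 4*x) + ∂/∂z (0).
Each of these terms simplifies to sums of mixed partials that cancel in pairs. The result is 0 (by equality of mixed partials for smooth functions — Schwarz / Clairaut).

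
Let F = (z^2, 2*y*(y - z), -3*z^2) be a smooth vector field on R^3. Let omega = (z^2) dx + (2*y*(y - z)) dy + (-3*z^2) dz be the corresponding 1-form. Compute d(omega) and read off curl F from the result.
d(omega) = (2*y) dy ∧ dz + (2*z) dz ∧ dx + (0) dx ∧ dy; curl F = (2*y, 2*z, 0)

d omega = sum_{i<j} (∂f_j/∂x_i - ∂f_i/∂x_j) dx_i ∧ dx_j. Under the identification (dy ∧ dz, dz ∧ dx, dx ∧ dy) ↔ (e_x, e_y, e_z), the coefficients are exactly the components of curl F. Compute:
  ∂R/∂y - ∂Q/∂z = (0) - (-2*y) = 2*y
  ∂P/∂z - ∂R/∂x = (2*z) - (0) = 2*z
  ∂Q/∂x - ∂P/∂y = (0) - (0) = 0.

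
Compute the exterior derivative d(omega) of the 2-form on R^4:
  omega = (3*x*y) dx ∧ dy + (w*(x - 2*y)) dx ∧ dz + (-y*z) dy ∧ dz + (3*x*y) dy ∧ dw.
d(omega) = (2*w) dx ∧ dy ∧ dz + (x - 2*y) dx ∧ dz ∧ dw + (3*y) dx ∧ dy ∧ dw

For a 2-form omega = sum_{i<j} g_{ij} dx_i ∧ dx_j, the exterior derivative is
  d(omega) = sum_{i<j} d(g_{ij}) ∧ dx_i ∧ dx_j = sum_{i<j, k} (∂g_{ij}/∂x_k) dx_k ∧ dx_i ∧ dx_j.
Expand each term, using dx_k ∧ dx_i ∧ dx_j = sgn(permutation) dx_{(a)} ∧ dx_{(b)} ∧ dx_{(c)} with (a < b < c) sorted:
  d(w*(x - 2*y)) includes (∂/∂y)(w*(x - 2*y)) dy = (-2*w) dy, which multiplied by dx ∧ dz gives (2*w) dx ∧ dy ∧ dz
  d(w*(x - 2*y)) includes (∂/∂w)(w*(x - 2*y)) dw = (x - 2*y) dw, which multiplied by dx ∧ dz gives (x - 2*y) dx ∧ dz ∧ dw
  d(3*x*y) includes (∂/∂x)(3*x*y) dx = (3*y) dx, which multiplied by dy ∧ dw gives (3*y) dx ∧ dy ∧ dw
Collecting like 3-forms: d(omega) = (2*w) dx ∧ dy ∧ dz + (x - 2*y) dx ∧ dz ∧ dw + (3*y) dx ∧ dy ∧ dw.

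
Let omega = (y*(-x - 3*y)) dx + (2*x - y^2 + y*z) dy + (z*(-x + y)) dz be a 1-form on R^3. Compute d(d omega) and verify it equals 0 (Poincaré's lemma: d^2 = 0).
d(d omega) = 0

Step 1: d omega = sum_{i<j} (∂f_j/∂x_i - ∂f_i/∂x_j) dx_i ∧ dx_j:
  coeff of dx ∧ dy: x + 6*y + 2
  coeff of dx ∧ dz: -z
  coeff of dy ∧ dz: -y + z
Step 2: Apply d again to each 2-form coefficient. The only possible 3-form in R^3 is dx ∧ dy ∧ dz, with coefficient
  ∂(coeff of dy∧dz)/∂x - ∂(coeff of dx∧dz)/∂y + ∂(coeff of dx∧dy)/∂z
  = ∂/∂x (-y + z) - ∂/∂y (-z) + ∂/∂z (x + 6*y + 2).
Each of these terms simplifies to sums of mixed partials that cancel in pairs. The result is 0 (by equality of mixed partials for smooth functions — Schwarz / Clairaut).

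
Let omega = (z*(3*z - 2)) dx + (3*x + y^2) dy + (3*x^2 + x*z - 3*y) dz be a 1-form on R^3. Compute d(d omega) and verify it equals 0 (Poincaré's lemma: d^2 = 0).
d(d omega) = 0

Step 1: d omega = sum_{i<j} (∂f_j/∂x_i - ∂f_i/∂x_j) dx_i ∧ dx_j:
  coeff of dx ∧ dy: 3
  coeff of dx ∧ dz: 6*x - 5*z + 2
  coeff of dy ∧ dz: -3
Step 2: Apply d again to each 2-form coefficient. The only possible 3-form in R^3 is dx ∧ dy ∧ dz, with coefficient
  ∂(coeff of dy∧dz)/∂x - ∂(coeff of dx∧dz)/∂y + ∂(coeff of dx∧dy)/∂z
  = ∂/∂x (-3) - ∂/∂y (6*x - 5*z + 2) + ∂/∂z (3).
Each of these terms simplifies to sums of mixed partials that cancel in pairs. The result is 0 (by equality of mixed partials for smooth functions — Schwarz / Clairaut).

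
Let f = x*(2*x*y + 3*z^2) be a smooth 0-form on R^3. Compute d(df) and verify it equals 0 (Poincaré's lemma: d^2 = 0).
d(df) = 0

Step 1: df = sum_i (∂f/∂x_i) dx_i = (4*x*y + 3*z^2) dx + (2*x^2) dy + (6*x*z) dz.
Step 2: Apply d again. Using the 1-form formula, the coefficient of dx ∧ dy in d(df) is ∂^2 f/∂x ∂y - ∂^2 f/∂y ∂x = (4*x) - (4*x) = 0 (equality of mixed partials for smooth f).
Similarly for dx ∧ dz and dy ∧ dz — all coefficients vanish. So d(df) = 0.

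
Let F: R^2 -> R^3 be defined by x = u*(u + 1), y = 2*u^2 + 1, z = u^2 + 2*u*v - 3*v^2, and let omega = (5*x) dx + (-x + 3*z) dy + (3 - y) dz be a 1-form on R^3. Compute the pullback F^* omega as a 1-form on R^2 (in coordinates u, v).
F^* omega = (14*u^3 + 20*u^2*v + 11*u^2 - 36*u*v^2 + 9*u + 4*v) du + (-4*u^3 + 12*u^2*v + 4*u - 12*v) dv

Using F^*(f dg) = (f ∘ F) d(g ∘ F), substitute each coordinate x_i by F_i(u, v) in f_i, and replace dx_i by d F_i = (∂F_i/∂u) du + (∂F_i/∂v) dv.
  For the x component: f_1(F) = 5*u*(u + 1); d F_1 = (2*u + 1) du + (0) dv
  For the y component: f_2(F) = 2*u^2 + 6*u*v - u - 9*v^2; d F_2 = (4*u) du + (0) dv
  For the z component: f_3(F) = 2 - 2*u^2; d F_3 = (2*u + 2*v) du + (2*u - 6*v) dv
Combining and collecting du, dv coefficients:
  coeff of du: 14*u^3 + 20*u^2*v + 11*u^2 - 36*u*v^2 + 9*u + 4*v
  coeff of dv: -4*u^3 + 12*u^2*v + 4*u - 12*v
F^* omega = (14*u^3 + 20*u^2*v + 11*u^2 - 36*u*v^2 + 9*u + 4*v) du + (-4*u^3 + 12*u^2*v + 4*u - 12*v) dv.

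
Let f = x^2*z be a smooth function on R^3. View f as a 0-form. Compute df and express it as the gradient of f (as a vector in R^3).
df = (2*x*z) dx + (0) dy + (x^2) dz; grad f = (2*x*z, 0, x^2)

For a 0-form f, d f = (∂f/∂x) dx + (∂f/∂y) dy + (∂f/∂z) dz. The components of the vector representation are exactly the entries of grad f in Cartesian coordinates:
  ∂f/∂x = 2*x*z
  ∂f/∂y = 0
  ∂f/∂z = x^2.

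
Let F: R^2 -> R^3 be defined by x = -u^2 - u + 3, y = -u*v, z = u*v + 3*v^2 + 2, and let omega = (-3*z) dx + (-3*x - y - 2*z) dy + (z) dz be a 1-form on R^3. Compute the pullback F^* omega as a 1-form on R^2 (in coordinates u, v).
F^* omega = (3*u^2*v + 20*u*v^2 + 12*u + 9*v^3 + 9*v^2 + 15*v + 6) du + (-3*u^3 + 2*u^2*v - 3*u^2 + 15*u*v^2 + 15*u + 18*v^3 + 12*v) dv

Using F^*(f dg) = (f ∘ F) d(g ∘ F), substitute each coordinate x_i by F_i(u, v) in f_i, and replace dx_i by d F_i = (∂F_i/∂u) du + (∂F_i/∂v) dv.
  For the x component: f_1(F) = -3*u*v - 9*v^2 - 6; d F_1 = (-2*u - 1) du + (0) dv
  For the y component: f_2(F) = 3*u^2 - u*v + 3*u - 6*v^2 - 13; d F_2 = (-v) du + (-u) dv
  For the z component: f_3(F) = u*v + 3*v^2 + 2; d F_3 = (v) du + (u + 6*v) dv
Combining and collecting du, dv coefficients:
  coeff of du: 3*u^2*v + 20*u*v^2 + 12*u + 9*v^3 + 9*v^2 + 15*v + 6
  coeff of dv: -3*u^3 + 2*u^2*v - 3*u^2 + 15*u*v^2 + 15*u + 18*v^3 + 12*v
F^* omega = (3*u^2*v + 20*u*v^2 + 12*u + 9*v^3 + 9*v^2 + 15*v + 6) du + (-3*u^3 + 2*u^2*v - 3*u^2 + 15*u*v^2 + 15*u + 18*v^3 + 12*v) dv.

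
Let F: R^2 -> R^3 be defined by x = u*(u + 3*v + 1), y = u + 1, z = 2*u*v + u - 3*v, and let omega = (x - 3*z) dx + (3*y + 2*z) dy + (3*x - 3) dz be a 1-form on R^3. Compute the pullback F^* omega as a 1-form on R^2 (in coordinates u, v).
F^* omega = (2*u^3 + 3*u^2*v + 9*u*v^2 + 28*u*v + 6*u + 27*v^2 - 3*v) du + (9*u^3 + 9*u^2*v - 9*u^2 - 15*u + 9) dv

Using F^*(f dg) = (f ∘ F) d(g ∘ F), substitute each coordinate x_i by F_i(u, v) in f_i, and replace dx_i by d F_i = (∂F_i/∂u) du + (∂F_i/∂v) dv.
  For the x component: f_1(F) = u^2 - 3*u*v - 2*u + 9*v; d F_1 = (2*u + 3*v + 1) du + (3*u) dv
  For the y component: f_2(F) = 4*u*v + 5*u - 6*v + 3; d F_2 = (1) du + (0) dv
  For the z component: f_3(F) = 3*u^2 + 9*u*v + 3*u - 3; d F_3 = (2*v + 1) du + (2*u - 3) dv
Combining and collecting du, dv coefficients:
  coeff of du: 2*u^3 + 3*u^2*v + 9*u*v^2 + 28*u*v + 6*u + 27*v^2 - 3*v
  coeff of dv: 9*u^3 + 9*u^2*v - 9*u^2 - 15*u + 9
F^* omega = (2*u^3 + 3*u^2*v + 9*u*v^2 + 28*u*v + 6*u + 27*v^2 - 3*v) du + (9*u^3 + 9*u^2*v - 9*u^2 - 15*u + 9) dv.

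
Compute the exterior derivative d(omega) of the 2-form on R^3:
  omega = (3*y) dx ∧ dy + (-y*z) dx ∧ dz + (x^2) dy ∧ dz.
d(omega) = (2*x + z) dx ∧ dy ∧ dz

For a 2-form omega = sum_{i<j} g_{ij} dx_i ∧ dx_j, the exterior derivative is
  d(omega) = sum_{i<j} d(g_{ij}) ∧ dx_i ∧ dx_j = sum_{i<j, k} (∂g_{ij}/∂x_k) dx_k ∧ dx_i ∧ dx_j.
Expand each term, using dx_k ∧ dx_i ∧ dx_j = sgn(permutation) dx_{(a)} ∧ dx_{(b)} ∧ dx_{(c)} with (a < b < c) sorted:
  d(-y*z) includes (∂/∂y)(-y*z) dy = (-z) dy, which multiplied by dx ∧ dz gives (z) dx ∧ dy ∧ dz
  d(x^2) includes (∂/∂x)(x^2) dx = (2*x) dx, which multiplied by dy ∧ dz gives (2*x) dx ∧ dy ∧ dz
Collecting like 3-forms: d(omega) = (2*x + z) dx ∧ dy ∧ dz.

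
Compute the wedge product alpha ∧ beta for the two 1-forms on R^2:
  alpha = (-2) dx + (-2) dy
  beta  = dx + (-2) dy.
alpha ∧ beta = (6) dx ∧ dy

Distribute the wedge, using dx_i ∧ dx_j = -dx_j ∧ dx_i and dx_i ∧ dx_i = 0. For each pair (i, j) with i < j, the coefficient of dx_i ∧ dx_j in alpha ∧ beta is (alpha_i * beta_j - alpha_j * beta_i). Collecting: alpha ∧ beta = (6) dx ∧ dy.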